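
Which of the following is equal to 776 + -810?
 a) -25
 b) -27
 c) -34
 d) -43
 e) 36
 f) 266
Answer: c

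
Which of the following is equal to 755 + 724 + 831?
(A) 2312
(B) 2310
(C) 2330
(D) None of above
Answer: B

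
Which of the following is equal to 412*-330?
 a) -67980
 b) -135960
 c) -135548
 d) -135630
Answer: b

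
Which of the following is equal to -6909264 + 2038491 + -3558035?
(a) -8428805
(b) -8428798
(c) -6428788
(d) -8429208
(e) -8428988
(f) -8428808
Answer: f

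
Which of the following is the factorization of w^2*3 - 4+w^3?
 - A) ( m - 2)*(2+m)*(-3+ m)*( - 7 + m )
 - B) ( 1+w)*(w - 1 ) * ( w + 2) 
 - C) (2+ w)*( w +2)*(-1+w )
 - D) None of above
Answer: C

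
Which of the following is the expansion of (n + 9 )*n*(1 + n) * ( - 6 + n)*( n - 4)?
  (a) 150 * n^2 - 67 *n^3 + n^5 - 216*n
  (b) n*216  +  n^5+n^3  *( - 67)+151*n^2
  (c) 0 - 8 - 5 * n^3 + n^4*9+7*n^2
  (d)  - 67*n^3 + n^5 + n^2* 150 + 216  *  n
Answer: d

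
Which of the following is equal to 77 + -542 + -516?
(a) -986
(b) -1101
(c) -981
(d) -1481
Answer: c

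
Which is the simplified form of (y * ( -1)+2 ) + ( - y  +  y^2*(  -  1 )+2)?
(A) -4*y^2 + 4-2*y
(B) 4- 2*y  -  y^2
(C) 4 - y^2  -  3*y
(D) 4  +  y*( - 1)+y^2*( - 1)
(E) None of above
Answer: B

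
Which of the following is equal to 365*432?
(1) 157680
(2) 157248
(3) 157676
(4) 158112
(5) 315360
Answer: 1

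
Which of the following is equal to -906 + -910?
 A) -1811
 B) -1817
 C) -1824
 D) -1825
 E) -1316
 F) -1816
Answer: F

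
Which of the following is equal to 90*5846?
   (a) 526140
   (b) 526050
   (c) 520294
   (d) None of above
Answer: a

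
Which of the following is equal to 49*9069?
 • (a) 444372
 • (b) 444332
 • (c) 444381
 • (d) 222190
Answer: c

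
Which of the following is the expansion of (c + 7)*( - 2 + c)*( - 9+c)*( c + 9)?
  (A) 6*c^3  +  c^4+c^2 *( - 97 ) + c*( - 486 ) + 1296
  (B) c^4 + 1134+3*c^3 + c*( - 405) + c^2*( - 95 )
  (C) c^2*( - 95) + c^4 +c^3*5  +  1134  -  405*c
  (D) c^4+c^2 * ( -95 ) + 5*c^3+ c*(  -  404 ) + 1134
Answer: C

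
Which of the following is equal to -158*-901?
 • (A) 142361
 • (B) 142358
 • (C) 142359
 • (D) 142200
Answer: B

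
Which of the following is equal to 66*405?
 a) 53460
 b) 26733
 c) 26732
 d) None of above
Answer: d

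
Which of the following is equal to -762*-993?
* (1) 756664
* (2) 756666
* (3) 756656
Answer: 2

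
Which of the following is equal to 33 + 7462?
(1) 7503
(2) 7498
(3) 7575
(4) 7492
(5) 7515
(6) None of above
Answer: 6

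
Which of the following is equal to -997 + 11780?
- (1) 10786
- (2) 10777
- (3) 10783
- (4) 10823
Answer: 3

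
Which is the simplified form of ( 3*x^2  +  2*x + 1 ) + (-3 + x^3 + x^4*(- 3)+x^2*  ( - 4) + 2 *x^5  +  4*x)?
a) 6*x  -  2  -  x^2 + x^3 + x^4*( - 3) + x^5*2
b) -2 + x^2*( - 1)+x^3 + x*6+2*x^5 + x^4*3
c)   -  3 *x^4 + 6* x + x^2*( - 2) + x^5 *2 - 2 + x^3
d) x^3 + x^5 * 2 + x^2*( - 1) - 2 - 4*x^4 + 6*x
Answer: a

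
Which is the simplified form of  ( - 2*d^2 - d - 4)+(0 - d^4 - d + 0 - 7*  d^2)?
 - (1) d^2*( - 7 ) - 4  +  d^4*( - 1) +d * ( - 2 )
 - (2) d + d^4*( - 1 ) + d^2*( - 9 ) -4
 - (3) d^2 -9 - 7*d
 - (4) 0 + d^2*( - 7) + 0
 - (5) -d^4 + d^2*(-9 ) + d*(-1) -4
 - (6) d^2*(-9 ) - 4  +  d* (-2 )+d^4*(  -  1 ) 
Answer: 6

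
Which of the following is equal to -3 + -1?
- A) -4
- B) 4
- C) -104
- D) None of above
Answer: A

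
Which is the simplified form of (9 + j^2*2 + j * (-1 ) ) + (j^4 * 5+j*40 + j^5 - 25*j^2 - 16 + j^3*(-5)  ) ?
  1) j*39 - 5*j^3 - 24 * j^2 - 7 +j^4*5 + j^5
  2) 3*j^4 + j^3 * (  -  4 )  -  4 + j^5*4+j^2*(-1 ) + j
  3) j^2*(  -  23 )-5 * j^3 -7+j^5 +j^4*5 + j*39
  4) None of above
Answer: 3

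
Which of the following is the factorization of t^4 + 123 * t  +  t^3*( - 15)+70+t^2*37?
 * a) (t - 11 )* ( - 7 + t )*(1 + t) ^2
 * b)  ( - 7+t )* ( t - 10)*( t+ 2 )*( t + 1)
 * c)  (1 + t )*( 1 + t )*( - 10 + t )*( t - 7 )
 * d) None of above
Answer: c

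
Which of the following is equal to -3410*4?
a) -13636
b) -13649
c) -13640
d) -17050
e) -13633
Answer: c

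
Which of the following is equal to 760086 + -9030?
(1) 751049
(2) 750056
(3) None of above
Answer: 3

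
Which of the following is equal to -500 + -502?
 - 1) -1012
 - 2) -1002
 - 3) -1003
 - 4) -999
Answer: 2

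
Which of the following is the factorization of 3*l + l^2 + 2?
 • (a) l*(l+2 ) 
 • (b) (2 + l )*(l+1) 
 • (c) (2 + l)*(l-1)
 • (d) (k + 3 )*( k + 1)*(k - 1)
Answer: b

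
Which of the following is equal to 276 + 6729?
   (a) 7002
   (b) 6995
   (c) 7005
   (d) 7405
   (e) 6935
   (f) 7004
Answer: c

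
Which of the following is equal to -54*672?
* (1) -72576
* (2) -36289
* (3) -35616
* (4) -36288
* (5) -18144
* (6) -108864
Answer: 4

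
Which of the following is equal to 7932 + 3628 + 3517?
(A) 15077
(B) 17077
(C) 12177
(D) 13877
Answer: A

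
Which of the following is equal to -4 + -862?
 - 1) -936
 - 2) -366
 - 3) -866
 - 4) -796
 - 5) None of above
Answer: 3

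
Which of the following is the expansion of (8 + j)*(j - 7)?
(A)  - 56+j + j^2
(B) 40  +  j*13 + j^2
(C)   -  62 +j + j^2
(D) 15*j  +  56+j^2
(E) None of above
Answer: A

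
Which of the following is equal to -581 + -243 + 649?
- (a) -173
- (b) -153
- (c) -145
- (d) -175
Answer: d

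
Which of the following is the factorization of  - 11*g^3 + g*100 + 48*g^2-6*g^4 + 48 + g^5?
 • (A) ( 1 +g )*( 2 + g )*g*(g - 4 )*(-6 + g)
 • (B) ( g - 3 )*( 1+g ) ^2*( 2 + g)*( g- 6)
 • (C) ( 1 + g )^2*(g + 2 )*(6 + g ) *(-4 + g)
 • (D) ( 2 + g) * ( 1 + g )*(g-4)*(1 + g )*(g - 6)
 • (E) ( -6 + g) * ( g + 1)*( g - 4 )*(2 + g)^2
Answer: D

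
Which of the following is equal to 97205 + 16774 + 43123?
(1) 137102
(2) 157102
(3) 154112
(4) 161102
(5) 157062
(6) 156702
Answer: 2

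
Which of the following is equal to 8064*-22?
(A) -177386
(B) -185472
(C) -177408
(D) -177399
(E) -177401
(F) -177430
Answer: C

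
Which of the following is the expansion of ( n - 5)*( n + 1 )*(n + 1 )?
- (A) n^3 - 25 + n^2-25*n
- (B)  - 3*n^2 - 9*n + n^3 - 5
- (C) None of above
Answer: B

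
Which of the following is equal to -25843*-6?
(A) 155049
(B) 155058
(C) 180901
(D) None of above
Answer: B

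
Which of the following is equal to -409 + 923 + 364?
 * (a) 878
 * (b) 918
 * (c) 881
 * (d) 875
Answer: a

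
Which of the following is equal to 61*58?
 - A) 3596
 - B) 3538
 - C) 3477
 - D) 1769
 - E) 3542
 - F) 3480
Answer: B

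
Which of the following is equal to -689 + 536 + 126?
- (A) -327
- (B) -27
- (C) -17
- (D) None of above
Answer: B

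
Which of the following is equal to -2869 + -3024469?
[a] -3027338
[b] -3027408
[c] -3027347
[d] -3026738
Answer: a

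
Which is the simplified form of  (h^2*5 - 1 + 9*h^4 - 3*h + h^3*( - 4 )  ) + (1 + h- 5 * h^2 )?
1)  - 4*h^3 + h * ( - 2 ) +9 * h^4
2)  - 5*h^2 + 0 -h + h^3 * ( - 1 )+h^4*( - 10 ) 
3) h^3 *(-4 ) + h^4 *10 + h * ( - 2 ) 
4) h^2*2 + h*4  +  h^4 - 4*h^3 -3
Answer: 1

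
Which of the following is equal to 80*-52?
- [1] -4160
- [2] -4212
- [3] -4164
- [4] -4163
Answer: 1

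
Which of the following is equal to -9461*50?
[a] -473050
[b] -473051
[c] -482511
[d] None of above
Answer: a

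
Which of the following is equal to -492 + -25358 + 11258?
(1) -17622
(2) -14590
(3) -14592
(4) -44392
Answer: 3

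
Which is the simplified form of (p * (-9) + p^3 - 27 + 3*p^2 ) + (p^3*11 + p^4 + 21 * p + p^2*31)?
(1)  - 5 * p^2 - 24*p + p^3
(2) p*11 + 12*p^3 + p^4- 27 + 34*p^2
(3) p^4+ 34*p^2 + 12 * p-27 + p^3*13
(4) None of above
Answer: 4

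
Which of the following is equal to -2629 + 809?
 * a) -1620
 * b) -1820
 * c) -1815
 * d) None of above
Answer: b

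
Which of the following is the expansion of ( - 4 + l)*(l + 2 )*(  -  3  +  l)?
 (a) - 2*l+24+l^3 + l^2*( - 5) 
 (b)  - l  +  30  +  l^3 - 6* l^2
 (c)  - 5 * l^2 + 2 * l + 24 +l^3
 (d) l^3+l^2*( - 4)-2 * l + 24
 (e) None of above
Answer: a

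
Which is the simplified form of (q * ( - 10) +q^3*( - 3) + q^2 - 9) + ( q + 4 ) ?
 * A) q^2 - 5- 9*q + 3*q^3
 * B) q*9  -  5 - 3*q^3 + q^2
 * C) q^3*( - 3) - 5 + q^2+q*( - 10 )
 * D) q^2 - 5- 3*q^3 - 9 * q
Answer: D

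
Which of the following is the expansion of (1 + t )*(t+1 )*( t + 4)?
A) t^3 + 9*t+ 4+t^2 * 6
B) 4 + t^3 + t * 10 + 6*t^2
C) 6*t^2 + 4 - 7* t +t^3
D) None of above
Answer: A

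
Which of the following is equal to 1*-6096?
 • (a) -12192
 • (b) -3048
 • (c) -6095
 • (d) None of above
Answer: d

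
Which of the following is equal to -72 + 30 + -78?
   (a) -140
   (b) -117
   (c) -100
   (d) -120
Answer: d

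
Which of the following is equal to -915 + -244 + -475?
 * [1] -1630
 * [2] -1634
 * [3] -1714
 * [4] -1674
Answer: 2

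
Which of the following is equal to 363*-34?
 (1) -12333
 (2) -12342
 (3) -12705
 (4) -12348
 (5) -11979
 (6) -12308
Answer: 2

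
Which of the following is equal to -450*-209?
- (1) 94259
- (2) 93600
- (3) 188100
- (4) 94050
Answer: 4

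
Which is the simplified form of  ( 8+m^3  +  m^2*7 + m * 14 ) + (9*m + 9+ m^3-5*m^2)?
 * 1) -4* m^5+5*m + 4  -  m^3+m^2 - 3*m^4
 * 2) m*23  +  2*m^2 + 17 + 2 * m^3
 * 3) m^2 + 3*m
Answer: 2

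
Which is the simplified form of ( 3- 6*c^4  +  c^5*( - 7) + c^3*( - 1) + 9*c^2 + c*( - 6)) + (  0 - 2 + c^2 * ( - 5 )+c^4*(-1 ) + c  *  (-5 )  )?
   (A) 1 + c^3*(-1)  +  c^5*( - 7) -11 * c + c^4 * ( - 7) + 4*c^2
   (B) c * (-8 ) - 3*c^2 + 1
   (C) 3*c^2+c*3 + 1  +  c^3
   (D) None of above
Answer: A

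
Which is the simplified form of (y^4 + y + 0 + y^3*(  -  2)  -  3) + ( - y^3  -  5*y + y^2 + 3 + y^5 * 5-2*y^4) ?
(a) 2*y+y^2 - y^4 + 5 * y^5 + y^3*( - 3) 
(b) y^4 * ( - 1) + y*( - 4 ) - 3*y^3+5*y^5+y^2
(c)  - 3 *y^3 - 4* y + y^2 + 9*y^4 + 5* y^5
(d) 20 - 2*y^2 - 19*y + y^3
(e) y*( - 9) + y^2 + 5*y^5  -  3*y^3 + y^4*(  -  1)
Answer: b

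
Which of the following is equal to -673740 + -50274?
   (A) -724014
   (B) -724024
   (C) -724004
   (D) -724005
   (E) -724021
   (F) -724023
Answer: A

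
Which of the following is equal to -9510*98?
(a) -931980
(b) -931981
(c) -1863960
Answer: a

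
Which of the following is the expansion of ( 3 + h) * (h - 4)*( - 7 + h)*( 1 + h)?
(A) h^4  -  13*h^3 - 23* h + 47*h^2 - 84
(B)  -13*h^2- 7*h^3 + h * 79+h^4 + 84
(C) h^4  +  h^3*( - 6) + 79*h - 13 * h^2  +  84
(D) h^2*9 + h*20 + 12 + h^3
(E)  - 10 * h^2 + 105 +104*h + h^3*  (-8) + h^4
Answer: B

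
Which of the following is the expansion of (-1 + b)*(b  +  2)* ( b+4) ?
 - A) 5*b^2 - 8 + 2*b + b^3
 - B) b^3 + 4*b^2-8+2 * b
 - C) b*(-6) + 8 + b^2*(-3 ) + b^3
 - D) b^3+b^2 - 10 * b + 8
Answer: A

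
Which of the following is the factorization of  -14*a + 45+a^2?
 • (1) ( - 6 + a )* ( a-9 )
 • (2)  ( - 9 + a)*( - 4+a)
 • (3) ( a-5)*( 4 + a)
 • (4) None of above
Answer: 4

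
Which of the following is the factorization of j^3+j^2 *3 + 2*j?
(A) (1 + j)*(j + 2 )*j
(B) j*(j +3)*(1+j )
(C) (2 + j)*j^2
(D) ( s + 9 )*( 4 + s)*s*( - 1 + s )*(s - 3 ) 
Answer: A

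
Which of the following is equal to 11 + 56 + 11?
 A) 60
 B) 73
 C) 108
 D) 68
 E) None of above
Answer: E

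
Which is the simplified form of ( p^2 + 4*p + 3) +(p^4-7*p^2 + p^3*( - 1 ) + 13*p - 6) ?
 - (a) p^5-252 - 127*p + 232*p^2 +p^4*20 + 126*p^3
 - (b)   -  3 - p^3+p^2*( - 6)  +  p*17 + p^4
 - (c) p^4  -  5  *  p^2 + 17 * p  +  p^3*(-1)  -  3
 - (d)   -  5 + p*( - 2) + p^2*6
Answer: b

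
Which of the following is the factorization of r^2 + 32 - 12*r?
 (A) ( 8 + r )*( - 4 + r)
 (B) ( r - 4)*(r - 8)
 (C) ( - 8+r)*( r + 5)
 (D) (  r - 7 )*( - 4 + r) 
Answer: B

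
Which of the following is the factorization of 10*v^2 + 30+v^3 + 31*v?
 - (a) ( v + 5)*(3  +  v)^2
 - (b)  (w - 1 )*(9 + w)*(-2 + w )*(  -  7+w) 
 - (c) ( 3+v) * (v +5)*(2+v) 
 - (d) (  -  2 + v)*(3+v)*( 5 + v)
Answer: c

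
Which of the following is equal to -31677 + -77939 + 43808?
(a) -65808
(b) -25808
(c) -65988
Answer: a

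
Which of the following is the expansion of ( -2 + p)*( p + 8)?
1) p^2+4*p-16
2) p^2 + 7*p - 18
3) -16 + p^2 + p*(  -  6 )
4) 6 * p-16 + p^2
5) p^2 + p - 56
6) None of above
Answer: 4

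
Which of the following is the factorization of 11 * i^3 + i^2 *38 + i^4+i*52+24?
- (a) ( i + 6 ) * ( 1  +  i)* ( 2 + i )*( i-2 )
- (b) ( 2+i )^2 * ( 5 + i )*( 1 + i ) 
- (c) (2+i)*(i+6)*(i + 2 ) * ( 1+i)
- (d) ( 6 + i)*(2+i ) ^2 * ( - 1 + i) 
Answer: c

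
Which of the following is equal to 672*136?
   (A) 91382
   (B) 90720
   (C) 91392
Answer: C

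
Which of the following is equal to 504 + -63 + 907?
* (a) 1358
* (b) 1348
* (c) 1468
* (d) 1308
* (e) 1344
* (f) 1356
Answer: b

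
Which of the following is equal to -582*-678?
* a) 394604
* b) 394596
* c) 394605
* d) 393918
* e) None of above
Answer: b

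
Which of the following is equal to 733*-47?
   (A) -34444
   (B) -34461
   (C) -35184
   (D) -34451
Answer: D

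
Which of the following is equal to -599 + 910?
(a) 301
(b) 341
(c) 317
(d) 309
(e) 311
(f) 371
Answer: e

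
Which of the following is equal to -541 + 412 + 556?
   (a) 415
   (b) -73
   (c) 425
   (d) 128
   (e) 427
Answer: e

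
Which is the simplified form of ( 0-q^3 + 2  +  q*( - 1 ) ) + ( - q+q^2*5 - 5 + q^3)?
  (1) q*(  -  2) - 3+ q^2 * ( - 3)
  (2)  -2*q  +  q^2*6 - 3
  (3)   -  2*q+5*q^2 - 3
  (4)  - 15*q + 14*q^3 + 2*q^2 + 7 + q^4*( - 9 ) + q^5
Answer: 3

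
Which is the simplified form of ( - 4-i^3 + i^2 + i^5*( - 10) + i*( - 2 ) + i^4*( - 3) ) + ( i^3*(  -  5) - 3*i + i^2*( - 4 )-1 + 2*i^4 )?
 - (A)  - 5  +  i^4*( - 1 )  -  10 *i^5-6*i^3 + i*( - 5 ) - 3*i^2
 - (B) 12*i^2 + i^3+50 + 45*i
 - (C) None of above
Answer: A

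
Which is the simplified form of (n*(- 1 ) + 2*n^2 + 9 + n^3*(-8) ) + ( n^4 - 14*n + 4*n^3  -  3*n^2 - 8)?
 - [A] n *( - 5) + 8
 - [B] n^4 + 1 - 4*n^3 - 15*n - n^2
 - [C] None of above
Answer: B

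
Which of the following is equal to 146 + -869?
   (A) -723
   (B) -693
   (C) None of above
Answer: A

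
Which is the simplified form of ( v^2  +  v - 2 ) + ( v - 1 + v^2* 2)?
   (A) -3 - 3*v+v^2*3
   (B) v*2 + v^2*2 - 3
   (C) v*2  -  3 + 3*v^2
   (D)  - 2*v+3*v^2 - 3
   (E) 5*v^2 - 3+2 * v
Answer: C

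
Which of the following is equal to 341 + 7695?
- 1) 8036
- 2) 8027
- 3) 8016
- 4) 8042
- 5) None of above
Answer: 1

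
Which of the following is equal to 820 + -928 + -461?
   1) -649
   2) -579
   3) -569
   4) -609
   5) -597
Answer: 3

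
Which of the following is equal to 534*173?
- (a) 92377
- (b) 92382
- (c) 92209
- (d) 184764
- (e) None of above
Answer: b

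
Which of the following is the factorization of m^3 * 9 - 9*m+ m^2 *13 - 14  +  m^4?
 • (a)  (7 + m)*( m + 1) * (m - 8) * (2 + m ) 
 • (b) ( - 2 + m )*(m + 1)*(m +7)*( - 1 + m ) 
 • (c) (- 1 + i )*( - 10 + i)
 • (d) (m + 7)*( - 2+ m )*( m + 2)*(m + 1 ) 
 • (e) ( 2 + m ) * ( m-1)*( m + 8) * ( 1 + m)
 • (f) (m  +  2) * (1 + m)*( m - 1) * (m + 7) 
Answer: f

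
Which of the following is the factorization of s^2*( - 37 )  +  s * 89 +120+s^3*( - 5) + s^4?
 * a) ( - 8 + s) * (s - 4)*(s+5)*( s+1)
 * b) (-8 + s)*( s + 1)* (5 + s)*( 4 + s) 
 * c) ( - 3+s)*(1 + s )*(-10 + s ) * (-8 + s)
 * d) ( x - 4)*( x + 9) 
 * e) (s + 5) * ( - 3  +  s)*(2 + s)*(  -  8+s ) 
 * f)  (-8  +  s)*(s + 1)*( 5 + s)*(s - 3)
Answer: f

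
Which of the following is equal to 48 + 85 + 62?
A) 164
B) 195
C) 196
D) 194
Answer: B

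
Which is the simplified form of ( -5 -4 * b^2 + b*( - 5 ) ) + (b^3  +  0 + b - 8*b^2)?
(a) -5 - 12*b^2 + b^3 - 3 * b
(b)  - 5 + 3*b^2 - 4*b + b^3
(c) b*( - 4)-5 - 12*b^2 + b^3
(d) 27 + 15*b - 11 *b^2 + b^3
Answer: c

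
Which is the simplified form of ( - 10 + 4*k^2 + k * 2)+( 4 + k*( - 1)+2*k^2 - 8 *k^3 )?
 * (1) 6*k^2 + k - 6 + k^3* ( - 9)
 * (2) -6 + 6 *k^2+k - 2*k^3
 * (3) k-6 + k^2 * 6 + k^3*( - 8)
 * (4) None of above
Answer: 3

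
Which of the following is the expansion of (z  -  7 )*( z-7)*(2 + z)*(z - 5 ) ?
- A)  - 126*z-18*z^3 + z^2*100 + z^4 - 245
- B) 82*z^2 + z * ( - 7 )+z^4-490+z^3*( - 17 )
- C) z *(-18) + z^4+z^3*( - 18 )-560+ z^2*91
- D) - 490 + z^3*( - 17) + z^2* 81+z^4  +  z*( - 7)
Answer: D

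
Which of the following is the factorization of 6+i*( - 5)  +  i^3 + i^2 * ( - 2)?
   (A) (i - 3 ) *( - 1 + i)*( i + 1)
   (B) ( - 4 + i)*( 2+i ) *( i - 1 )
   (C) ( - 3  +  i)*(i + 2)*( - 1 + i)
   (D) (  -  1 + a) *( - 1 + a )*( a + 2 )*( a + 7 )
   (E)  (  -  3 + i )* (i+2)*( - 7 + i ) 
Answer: C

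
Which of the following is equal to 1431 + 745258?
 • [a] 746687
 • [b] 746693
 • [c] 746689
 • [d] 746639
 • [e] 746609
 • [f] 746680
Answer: c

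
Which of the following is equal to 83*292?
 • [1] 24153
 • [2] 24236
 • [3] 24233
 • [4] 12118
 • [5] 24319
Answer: 2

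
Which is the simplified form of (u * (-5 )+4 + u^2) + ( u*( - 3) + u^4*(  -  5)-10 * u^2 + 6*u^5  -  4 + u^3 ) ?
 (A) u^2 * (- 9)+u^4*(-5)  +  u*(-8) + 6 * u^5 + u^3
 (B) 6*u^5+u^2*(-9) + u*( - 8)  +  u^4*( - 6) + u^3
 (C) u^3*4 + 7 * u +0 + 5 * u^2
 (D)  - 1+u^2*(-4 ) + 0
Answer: A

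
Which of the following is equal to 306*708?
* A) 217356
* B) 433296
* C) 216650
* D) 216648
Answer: D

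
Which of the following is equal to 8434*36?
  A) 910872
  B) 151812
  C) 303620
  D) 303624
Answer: D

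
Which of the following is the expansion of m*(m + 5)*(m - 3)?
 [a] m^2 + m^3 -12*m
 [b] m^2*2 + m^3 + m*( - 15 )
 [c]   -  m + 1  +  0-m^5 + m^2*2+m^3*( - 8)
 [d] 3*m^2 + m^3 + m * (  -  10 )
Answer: b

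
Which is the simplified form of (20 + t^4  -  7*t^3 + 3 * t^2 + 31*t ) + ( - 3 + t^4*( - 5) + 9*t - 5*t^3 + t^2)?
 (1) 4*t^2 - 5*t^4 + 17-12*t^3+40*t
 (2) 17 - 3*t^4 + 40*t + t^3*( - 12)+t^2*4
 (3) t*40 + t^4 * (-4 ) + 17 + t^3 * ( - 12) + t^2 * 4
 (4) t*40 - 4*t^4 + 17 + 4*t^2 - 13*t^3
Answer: 3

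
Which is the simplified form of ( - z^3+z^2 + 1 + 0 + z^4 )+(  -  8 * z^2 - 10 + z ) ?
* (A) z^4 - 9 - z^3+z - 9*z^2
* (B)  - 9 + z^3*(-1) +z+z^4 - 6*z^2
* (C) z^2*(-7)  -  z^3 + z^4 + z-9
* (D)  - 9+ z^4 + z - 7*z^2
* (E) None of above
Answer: C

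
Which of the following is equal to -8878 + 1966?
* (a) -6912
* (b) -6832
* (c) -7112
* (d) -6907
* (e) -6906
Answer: a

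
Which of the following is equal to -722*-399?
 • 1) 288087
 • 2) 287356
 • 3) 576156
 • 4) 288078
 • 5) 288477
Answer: 4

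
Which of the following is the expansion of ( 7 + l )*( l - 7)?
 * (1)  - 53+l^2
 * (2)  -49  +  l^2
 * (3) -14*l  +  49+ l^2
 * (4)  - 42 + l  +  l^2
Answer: 2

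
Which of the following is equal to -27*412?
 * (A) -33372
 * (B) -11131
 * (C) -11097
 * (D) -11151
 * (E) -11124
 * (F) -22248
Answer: E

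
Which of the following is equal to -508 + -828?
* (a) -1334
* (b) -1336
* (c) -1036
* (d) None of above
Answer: b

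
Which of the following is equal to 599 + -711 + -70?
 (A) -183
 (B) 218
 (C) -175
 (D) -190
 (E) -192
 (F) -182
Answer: F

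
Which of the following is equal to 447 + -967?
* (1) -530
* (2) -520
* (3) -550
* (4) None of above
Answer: 2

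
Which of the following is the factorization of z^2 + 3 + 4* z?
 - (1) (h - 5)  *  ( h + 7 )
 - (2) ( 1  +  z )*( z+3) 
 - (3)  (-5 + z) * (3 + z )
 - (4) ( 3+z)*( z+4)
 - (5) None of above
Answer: 2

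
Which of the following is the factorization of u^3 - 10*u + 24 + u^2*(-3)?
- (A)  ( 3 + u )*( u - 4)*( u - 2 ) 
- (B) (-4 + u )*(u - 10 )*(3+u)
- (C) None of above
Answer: A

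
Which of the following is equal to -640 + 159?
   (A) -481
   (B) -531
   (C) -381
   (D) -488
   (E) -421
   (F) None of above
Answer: A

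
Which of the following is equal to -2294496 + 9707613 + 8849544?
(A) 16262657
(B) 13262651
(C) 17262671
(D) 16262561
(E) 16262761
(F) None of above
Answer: F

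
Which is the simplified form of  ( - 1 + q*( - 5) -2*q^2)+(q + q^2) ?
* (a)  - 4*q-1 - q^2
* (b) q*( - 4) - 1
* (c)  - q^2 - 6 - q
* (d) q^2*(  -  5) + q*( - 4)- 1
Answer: a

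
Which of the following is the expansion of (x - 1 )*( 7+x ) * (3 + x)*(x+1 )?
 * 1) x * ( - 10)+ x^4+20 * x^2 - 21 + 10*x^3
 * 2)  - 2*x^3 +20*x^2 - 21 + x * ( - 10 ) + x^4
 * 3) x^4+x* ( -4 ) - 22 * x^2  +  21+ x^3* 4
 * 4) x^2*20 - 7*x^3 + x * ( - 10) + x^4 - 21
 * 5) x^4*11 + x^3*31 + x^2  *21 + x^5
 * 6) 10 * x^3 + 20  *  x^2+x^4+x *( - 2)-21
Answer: 1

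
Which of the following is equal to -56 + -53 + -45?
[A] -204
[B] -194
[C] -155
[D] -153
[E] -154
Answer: E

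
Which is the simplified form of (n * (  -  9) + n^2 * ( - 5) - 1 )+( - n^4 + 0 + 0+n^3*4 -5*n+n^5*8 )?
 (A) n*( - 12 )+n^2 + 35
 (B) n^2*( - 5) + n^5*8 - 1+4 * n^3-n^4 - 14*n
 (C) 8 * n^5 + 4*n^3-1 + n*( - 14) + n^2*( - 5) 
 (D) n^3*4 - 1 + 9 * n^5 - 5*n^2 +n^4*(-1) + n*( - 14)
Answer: B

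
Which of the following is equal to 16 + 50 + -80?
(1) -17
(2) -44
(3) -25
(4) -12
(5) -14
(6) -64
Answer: 5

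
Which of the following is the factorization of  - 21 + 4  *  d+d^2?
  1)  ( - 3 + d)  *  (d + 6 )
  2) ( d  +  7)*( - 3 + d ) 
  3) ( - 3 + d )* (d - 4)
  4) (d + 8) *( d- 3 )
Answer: 2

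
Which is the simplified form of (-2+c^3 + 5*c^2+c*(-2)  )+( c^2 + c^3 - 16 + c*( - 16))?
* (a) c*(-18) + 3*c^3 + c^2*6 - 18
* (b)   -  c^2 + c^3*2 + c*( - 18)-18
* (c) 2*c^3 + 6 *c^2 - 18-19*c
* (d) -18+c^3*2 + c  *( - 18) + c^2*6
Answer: d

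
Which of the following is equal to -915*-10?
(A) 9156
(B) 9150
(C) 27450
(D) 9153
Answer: B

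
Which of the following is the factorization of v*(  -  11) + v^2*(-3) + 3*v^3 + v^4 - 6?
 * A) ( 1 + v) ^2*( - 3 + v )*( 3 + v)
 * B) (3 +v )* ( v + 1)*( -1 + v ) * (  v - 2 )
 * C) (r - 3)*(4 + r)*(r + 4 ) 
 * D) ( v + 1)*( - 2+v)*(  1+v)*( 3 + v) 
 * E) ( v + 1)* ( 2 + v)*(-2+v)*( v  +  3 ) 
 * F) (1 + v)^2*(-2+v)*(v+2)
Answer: D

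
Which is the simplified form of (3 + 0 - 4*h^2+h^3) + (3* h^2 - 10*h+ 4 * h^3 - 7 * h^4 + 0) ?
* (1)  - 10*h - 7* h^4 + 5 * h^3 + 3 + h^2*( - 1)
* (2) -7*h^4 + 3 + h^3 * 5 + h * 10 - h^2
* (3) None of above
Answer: 1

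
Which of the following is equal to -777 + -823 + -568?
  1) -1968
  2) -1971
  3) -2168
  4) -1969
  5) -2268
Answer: 3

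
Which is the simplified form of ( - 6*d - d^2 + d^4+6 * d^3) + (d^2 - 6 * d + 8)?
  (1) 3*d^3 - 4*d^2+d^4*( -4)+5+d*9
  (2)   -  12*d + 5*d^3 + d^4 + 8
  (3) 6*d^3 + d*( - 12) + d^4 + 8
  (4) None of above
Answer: 3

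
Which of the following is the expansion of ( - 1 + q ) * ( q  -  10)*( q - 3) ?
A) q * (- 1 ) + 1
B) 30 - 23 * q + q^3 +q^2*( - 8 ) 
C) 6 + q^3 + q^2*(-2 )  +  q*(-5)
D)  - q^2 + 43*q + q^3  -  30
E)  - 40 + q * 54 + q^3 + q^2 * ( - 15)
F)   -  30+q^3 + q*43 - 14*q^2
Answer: F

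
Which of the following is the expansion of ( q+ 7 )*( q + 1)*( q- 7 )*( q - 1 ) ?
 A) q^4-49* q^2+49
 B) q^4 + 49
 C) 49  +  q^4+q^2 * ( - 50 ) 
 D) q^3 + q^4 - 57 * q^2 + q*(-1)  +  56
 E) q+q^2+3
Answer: C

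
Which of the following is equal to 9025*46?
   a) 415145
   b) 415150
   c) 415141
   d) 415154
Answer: b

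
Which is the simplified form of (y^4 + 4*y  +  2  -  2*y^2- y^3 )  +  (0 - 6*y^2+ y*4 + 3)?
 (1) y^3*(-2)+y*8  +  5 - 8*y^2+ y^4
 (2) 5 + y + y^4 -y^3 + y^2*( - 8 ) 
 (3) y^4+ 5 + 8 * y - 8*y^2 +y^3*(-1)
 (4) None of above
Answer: 3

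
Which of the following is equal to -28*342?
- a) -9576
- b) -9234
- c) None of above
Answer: a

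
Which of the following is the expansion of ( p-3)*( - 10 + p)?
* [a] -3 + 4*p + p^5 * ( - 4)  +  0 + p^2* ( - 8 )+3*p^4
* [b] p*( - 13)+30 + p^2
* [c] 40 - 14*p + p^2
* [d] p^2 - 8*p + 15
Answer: b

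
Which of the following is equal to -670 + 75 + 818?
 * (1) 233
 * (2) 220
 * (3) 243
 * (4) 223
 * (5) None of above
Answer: 4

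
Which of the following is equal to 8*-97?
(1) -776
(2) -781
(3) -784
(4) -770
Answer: 1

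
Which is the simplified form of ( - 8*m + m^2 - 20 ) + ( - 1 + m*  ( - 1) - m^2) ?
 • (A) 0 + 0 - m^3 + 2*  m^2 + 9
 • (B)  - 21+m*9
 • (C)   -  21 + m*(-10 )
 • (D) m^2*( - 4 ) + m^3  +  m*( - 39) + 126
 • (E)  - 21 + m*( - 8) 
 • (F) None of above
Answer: F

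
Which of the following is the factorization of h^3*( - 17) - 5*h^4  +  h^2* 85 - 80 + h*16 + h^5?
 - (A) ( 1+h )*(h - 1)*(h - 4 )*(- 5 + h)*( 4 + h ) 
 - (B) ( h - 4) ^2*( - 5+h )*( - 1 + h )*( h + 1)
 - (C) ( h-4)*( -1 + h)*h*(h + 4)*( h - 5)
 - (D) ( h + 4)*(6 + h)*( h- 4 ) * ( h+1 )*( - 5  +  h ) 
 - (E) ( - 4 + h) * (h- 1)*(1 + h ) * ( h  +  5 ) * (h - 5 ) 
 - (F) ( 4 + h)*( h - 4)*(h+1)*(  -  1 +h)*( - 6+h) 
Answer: A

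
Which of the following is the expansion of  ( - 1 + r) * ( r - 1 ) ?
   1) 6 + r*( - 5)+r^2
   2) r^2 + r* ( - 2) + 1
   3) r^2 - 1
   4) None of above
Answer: 2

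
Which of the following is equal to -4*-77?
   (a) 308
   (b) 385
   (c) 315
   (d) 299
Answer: a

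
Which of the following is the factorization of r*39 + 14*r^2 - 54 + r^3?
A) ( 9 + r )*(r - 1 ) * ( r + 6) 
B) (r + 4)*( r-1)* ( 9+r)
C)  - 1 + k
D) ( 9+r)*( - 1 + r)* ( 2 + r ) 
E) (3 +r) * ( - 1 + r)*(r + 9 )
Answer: A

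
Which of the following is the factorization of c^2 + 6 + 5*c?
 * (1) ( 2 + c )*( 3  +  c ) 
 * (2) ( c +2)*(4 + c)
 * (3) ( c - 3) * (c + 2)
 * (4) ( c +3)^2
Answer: 1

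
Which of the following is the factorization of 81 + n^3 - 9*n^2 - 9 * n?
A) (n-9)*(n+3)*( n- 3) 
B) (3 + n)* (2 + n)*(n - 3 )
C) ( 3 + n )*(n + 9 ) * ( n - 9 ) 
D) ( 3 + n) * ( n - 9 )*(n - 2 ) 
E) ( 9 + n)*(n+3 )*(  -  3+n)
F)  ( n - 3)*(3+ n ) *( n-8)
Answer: A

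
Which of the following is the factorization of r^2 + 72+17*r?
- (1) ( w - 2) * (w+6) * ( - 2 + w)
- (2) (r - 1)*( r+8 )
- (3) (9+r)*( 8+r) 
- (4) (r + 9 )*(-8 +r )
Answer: 3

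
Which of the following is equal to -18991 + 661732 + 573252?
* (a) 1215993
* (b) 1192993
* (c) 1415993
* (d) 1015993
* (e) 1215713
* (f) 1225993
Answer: a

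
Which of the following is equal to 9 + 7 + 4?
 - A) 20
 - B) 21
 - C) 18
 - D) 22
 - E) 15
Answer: A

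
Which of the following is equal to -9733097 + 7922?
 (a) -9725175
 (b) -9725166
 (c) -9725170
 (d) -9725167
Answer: a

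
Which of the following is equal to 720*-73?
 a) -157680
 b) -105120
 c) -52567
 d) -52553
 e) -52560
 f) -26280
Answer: e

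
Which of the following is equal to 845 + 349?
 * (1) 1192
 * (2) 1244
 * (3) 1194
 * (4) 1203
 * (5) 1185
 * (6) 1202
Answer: 3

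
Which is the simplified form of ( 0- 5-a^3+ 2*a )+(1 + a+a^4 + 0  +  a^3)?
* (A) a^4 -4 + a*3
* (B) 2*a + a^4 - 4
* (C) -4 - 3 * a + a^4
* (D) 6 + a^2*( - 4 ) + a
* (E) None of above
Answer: A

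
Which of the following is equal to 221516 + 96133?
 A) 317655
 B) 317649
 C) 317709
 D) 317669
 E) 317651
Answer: B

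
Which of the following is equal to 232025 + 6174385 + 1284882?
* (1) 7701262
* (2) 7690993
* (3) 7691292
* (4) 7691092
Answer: 3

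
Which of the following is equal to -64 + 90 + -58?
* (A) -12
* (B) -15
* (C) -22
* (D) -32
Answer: D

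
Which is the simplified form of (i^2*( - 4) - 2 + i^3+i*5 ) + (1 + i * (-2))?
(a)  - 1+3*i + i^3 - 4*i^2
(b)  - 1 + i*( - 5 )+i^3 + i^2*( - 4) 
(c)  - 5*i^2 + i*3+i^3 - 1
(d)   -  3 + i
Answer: a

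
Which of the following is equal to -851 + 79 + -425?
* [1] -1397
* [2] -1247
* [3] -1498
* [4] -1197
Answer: 4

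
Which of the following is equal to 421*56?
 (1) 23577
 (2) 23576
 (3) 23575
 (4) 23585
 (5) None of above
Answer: 2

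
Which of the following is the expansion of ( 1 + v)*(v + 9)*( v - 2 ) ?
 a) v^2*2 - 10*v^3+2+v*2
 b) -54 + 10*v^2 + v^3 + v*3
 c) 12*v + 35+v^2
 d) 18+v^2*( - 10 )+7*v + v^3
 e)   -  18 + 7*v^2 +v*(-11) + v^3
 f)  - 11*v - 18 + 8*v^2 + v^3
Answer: f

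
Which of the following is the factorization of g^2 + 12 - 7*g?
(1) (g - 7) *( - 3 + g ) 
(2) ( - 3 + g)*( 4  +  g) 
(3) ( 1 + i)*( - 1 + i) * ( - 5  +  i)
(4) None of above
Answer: 4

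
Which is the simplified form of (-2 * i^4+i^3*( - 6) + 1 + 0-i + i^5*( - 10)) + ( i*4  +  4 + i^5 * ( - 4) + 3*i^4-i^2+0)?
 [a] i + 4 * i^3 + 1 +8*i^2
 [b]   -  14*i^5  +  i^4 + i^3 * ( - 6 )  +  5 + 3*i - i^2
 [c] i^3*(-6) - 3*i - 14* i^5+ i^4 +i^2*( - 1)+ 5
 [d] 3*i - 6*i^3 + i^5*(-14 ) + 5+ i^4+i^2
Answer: b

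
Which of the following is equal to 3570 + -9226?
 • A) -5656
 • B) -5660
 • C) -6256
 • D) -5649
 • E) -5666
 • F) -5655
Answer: A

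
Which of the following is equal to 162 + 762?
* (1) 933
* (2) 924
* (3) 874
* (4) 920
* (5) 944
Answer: 2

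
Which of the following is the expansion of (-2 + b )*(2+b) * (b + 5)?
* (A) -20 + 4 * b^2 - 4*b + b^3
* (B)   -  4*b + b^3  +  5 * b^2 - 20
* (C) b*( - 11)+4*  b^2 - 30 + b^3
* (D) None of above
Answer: B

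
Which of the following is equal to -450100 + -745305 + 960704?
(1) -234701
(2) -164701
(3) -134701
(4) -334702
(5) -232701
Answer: 1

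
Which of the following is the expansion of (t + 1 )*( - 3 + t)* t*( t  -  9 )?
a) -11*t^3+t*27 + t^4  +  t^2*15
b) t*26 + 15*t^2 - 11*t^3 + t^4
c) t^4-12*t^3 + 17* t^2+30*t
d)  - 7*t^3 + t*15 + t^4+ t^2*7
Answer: a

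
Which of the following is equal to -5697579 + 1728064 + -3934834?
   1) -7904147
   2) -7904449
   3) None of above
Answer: 3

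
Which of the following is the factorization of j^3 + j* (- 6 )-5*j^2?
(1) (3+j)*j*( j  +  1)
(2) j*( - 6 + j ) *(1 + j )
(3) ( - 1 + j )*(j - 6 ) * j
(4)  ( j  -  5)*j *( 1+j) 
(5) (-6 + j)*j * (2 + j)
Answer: 2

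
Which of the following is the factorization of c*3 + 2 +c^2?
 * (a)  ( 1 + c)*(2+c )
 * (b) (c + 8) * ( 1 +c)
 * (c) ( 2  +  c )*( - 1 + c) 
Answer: a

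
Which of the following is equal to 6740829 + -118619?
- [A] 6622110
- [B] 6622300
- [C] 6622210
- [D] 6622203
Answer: C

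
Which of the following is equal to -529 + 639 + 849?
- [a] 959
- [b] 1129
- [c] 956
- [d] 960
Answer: a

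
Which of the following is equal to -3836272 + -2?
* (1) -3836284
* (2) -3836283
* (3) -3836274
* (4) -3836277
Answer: 3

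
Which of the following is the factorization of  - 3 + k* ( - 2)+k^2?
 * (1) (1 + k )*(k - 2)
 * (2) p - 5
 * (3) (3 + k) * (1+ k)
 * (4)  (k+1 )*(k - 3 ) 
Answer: 4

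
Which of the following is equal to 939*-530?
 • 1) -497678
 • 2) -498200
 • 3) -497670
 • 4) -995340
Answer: 3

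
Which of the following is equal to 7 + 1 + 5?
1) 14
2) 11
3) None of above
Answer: 3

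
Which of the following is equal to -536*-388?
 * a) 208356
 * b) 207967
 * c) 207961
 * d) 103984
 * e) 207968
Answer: e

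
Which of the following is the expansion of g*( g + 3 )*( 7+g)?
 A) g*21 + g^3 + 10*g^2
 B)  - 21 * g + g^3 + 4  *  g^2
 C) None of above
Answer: A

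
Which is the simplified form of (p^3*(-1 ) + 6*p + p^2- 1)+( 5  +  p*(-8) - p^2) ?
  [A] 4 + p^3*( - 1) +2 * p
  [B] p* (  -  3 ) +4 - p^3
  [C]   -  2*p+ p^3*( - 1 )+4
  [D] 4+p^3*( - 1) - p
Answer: C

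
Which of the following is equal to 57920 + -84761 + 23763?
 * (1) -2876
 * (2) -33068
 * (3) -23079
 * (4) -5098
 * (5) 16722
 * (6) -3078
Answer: 6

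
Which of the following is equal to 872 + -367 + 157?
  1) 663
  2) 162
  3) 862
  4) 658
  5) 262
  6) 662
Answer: 6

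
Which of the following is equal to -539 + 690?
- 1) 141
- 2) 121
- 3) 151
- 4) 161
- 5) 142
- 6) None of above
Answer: 3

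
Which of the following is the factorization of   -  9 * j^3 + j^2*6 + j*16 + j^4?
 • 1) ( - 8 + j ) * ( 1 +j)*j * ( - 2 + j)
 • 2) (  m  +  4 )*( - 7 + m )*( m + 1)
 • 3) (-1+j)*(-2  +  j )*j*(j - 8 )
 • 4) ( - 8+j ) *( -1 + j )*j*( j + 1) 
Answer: 1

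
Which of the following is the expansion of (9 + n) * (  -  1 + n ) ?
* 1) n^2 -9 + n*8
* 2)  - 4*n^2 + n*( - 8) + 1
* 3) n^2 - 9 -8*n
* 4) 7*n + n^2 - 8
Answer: 1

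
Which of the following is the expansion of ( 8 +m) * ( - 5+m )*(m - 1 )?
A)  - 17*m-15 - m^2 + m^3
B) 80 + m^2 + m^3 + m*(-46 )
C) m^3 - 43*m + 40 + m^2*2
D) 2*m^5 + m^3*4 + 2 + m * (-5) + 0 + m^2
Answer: C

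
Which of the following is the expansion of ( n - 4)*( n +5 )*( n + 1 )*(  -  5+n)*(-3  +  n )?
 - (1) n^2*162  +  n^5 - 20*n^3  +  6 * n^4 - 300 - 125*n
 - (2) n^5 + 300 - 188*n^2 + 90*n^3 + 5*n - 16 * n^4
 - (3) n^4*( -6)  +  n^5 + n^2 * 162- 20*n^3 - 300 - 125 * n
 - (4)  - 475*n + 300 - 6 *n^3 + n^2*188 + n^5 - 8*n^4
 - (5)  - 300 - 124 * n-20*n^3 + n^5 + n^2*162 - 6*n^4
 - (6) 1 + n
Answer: 3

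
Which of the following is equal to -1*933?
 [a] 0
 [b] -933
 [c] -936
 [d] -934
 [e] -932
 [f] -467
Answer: b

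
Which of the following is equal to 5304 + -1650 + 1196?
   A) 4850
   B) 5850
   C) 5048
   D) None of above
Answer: A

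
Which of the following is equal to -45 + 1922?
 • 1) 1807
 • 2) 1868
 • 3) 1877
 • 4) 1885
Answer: 3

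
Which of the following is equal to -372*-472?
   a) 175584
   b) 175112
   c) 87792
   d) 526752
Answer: a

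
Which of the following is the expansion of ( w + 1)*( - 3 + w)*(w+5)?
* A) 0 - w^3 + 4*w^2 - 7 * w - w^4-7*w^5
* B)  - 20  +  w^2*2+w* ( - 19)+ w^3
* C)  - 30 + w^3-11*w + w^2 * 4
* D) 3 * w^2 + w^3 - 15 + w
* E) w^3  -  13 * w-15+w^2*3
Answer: E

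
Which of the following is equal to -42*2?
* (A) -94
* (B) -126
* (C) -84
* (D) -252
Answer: C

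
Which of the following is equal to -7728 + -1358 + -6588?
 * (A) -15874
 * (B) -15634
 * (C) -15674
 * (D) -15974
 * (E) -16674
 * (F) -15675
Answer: C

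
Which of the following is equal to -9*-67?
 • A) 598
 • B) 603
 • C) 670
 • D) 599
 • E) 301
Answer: B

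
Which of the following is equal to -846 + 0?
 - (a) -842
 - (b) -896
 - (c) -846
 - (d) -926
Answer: c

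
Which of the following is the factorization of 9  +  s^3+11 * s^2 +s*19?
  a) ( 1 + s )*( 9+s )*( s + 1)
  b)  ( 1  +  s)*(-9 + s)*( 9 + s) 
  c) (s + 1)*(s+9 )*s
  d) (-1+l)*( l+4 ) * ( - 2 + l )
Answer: a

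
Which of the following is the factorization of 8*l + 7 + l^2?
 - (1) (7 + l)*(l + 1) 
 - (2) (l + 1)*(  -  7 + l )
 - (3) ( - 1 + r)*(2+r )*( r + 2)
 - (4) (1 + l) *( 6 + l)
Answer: 1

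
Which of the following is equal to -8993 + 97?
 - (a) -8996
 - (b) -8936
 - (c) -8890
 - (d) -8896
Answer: d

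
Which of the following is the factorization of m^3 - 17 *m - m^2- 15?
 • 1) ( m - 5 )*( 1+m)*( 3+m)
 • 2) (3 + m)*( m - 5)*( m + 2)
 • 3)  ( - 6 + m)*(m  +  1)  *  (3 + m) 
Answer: 1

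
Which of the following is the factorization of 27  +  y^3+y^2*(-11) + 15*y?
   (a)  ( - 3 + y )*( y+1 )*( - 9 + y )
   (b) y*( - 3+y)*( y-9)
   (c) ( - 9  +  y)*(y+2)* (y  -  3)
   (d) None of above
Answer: a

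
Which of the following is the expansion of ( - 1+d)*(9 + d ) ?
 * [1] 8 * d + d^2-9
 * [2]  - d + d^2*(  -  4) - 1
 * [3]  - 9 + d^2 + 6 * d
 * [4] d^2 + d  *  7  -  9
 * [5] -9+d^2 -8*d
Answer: 1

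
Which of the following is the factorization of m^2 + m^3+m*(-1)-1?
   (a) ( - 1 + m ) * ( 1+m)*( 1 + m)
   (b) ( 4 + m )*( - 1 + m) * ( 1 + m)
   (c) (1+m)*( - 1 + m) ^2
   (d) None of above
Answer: a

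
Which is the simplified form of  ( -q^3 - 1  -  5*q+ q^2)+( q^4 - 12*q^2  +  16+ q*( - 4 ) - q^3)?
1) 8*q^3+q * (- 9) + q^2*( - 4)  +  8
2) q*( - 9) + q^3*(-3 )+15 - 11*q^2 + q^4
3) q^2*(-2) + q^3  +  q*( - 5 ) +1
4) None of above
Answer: 4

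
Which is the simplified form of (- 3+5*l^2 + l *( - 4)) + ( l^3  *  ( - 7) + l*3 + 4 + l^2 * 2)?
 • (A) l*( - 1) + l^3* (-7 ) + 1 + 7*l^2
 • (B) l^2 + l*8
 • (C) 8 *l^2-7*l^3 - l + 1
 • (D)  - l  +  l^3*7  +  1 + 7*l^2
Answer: A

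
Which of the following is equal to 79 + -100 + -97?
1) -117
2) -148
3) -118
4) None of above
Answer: 3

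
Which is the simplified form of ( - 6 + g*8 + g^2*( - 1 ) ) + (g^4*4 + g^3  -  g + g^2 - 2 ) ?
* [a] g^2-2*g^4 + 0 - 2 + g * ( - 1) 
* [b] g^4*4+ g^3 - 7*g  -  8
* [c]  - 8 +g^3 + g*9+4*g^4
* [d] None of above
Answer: d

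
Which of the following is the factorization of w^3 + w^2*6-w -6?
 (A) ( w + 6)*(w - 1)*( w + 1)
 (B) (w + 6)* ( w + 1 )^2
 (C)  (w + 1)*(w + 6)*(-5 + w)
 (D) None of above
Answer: A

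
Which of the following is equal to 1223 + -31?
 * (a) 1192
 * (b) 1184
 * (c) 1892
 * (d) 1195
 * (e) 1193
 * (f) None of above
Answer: a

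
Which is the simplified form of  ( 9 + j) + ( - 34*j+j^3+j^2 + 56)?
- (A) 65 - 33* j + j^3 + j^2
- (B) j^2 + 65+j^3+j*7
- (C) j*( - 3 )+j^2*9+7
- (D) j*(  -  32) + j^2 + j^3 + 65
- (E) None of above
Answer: A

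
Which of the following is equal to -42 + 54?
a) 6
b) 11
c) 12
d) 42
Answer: c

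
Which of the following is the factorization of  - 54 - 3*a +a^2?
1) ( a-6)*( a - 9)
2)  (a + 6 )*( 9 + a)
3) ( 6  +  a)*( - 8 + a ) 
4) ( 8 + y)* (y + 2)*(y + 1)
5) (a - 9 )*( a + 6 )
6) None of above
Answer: 5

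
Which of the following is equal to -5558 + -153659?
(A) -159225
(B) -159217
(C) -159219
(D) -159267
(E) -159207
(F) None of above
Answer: B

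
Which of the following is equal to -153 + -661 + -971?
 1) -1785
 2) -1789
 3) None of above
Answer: 1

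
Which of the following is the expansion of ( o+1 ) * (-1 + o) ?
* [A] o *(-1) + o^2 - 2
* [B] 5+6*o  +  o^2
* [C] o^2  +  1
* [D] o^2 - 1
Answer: D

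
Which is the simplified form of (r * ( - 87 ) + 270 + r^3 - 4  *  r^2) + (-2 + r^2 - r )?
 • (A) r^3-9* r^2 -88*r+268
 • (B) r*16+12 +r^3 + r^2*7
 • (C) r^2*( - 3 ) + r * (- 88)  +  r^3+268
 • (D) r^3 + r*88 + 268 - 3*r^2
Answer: C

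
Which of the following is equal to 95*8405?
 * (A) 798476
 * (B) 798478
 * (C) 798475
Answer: C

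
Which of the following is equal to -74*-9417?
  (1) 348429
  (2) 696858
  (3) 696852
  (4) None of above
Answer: 2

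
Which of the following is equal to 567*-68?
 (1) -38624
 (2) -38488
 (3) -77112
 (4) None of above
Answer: 4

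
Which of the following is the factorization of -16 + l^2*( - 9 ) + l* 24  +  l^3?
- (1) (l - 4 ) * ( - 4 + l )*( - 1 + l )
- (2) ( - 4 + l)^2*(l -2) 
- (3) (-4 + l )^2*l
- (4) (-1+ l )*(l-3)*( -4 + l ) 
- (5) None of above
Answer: 1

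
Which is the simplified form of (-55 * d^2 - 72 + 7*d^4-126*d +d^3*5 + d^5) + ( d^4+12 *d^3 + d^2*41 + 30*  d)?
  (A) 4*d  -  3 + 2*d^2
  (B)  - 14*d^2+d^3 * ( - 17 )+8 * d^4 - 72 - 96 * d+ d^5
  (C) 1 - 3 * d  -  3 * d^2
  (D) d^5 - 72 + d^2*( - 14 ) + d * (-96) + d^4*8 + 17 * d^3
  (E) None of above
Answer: D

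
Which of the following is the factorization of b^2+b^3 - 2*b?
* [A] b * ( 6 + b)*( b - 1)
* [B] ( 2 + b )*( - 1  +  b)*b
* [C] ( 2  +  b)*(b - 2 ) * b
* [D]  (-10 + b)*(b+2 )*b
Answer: B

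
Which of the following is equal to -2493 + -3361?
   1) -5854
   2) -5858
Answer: 1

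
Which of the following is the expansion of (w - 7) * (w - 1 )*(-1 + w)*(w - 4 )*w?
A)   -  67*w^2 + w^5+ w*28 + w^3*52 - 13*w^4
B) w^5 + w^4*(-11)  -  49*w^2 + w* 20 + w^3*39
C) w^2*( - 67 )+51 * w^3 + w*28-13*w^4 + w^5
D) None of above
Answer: C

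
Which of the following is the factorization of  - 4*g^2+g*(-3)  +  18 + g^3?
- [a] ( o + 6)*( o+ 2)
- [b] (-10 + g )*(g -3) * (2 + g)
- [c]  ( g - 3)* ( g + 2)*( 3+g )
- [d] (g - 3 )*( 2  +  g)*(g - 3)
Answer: d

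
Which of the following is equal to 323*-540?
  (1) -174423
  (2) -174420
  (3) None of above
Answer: 2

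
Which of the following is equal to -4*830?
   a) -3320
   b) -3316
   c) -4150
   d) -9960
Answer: a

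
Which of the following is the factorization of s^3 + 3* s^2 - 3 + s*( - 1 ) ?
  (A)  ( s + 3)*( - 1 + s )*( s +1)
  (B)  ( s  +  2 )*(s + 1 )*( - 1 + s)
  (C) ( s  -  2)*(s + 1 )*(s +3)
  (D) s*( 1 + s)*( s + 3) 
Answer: A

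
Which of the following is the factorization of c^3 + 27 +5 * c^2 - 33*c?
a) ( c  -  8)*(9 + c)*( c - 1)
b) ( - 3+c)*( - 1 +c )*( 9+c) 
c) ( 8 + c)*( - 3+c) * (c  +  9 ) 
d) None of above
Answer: b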